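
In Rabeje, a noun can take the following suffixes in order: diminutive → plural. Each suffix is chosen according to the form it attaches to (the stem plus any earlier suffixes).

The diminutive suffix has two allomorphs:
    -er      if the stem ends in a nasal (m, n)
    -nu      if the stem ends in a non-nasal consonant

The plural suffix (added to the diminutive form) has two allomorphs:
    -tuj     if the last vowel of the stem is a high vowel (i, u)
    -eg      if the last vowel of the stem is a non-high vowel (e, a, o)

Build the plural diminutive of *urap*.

*urap* — final consonant /p/ (non-nasal) → -nu → *urapnu*.
Since the last vowel of the diminutive form *urapnu* is /u/ (a high vowel), it takes -tuj, giving *urapnutuj*.

urapnutuj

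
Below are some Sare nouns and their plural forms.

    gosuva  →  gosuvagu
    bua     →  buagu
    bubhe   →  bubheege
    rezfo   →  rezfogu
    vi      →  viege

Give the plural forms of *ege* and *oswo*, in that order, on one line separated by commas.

Looking at the last vowel of each stem: -ege when the last vowel of the stem is a front vowel (*bubhe*, *vi*); -gu when the last vowel of the stem is a back vowel (*gosuva*, *bua*, *rezfo*).
The last vowel of *ege* is /e/, which is a front vowel, so the suffix is -ege, giving *egeege*.
Since the last vowel of *oswo* is /o/ (a back vowel), it takes -gu, giving *oswogu*.

egeege, oswogu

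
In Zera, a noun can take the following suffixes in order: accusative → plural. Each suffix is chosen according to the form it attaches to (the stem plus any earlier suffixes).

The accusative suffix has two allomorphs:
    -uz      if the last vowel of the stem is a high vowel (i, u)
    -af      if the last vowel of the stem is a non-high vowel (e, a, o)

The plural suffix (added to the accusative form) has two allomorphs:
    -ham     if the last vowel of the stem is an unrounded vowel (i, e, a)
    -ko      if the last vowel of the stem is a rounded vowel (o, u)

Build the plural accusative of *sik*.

*sik*: last vowel = /i/, a high vowel → -uz → *sikuz*.
The last vowel of the accusative form *sikuz* is /u/, which is a rounded vowel, so the plural suffix is -ko, giving *sikuzko*.

sikuzko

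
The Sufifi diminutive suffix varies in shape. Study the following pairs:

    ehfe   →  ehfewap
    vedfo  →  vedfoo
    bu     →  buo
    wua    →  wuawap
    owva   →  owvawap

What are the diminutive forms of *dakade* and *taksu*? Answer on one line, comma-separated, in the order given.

dakadewap, taksuo

The suffix is conditioned by the last vowel: -o when the last vowel of the stem is a rounded vowel (*vedfo*, *bu*); -wap when the last vowel of the stem is an unrounded vowel (*ehfe*, *wua*, *owva*).
Since the last vowel of *dakade* is /e/ (an unrounded vowel), it takes -wap, giving *dakadewap*.
Since the last vowel of *taksu* is /u/ (a rounded vowel), it takes -o, giving *taksuo*.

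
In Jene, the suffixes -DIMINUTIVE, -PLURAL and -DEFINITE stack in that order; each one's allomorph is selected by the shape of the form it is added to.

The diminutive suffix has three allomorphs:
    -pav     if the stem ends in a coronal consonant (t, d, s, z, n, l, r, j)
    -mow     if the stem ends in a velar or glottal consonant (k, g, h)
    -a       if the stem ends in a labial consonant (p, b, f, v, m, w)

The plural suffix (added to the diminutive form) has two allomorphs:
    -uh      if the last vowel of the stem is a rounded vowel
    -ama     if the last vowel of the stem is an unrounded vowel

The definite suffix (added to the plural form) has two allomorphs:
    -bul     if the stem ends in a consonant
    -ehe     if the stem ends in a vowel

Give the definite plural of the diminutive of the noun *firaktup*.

firaktupaamaehe

*firaktup*: final consonant = /p/, labial → -a → *firaktupa*.
The diminutive form *firaktupa* — last vowel /a/ (an unrounded vowel) → -ama → *firaktupaama*.
The final sound of the plural form *firaktupaama* is /a/, which is a vowel, so the definite suffix is -ehe, giving *firaktupaamaehe*.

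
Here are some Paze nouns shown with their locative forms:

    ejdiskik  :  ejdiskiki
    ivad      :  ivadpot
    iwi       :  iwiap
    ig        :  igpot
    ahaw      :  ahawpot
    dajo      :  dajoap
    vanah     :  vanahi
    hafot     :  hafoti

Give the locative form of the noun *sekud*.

sekudpot

The suffix is conditioned by the final sound: -i when the stem ends in a voiceless consonant (*ejdiskik*, *vanah*, *hafot*); -pot when the stem ends in a voiced consonant (*ivad*, *ig*, *ahaw*); -ap when the stem ends in a vowel (*iwi*, *dajo*).
*sekud*: final sound = /d/, a voiced consonant → -pot → *sekudpot*.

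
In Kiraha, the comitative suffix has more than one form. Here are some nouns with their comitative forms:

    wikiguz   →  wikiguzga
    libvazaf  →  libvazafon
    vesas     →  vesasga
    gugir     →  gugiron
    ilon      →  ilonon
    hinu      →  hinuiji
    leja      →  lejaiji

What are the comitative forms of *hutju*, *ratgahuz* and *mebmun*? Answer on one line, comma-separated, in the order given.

hutjuiji, ratgahuzga, mebmunon

Looking at the final sound of each stem: -ga when the stem ends in a sibilant (*wikiguz*, *vesas*); -on when the stem ends in a non-sibilant consonant (*libvazaf*, *gugir*, *ilon*); -iji when the stem ends in a vowel (*hinu*, *leja*).
*hutju* — final sound /u/ (a vowel) → -iji → *hutjuiji*.
Since the final sound of *ratgahuz* is /z/ (a sibilant), it takes -ga, giving *ratgahuzga*.
The final sound of *mebmun* is /n/, which is a non-sibilant consonant, so the suffix is -on, giving *mebmunon*.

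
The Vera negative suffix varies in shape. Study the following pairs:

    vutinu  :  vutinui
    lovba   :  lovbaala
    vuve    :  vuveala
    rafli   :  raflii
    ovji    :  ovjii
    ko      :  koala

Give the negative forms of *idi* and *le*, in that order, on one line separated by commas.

The suffix is conditioned by the last vowel: -i when the last vowel of the stem is a high vowel (*vutinu*, *rafli*, *ovji*); -ala when the last vowel of the stem is a non-high vowel (*lovba*, *vuve*, *ko*).
*idi* — last vowel /i/ (a high vowel) → -i → *idii*.
*le*: last vowel = /e/, a non-high vowel → -ala → *leala*.

idii, leala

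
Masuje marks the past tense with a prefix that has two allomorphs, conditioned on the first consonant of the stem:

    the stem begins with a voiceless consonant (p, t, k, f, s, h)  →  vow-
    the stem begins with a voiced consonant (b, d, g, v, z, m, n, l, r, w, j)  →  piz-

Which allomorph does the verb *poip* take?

Since the first consonant of *poip* is /p/ (voiceless), it takes vow-.

vow-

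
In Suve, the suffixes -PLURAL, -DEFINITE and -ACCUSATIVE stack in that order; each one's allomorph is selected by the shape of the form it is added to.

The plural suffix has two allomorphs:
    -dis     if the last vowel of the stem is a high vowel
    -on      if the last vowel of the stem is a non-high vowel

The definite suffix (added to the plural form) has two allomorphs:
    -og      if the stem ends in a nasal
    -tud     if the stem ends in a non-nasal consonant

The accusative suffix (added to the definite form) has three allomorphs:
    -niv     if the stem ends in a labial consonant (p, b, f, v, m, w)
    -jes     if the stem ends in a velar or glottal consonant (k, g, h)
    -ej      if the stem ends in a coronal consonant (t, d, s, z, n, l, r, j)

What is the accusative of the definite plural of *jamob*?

jamobonogjes

Since the last vowel of *jamob* is /o/ (a non-high vowel), it takes -on, giving *jamobon*.
The plural form *jamobon*: final consonant = /n/, a nasal → -og → *jamobonog*.
The definite form *jamobonog*: final consonant = /g/, velar/glottal → -jes → *jamobonogjes*.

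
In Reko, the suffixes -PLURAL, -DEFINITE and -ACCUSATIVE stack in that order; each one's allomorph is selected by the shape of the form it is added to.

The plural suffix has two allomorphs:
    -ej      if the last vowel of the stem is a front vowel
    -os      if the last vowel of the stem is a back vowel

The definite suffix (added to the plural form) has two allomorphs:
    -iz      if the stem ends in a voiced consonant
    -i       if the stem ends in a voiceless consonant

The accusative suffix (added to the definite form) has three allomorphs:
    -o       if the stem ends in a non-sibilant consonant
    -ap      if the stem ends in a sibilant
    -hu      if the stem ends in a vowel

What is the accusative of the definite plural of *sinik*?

sinikejizap

*sinik* — last vowel /i/ (a front vowel) → -ej → *sinikej*.
The plural form *sinikej*: final consonant = /j/, voiced → -iz → *sinikejiz*.
The definite form *sinikejiz*: final sound = /z/, a sibilant → -ap → *sinikejizap*.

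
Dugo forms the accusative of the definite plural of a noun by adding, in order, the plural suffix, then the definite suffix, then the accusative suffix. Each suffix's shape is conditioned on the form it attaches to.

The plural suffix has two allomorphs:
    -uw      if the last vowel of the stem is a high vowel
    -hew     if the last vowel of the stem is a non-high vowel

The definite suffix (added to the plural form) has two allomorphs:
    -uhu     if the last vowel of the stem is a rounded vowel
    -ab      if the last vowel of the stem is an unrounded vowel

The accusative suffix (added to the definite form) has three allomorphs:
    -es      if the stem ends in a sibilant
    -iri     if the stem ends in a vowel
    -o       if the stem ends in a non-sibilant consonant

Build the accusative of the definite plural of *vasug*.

*vasug* — last vowel /u/ (a high vowel) → -uw → *vasuguw*.
The plural form *vasuguw*: last vowel = /u/, a rounded vowel → -uhu → *vasuguwuhu*.
The definite form *vasuguwuhu* — final sound /u/ (a vowel) → -iri → *vasuguwuhuiri*.

vasuguwuhuiri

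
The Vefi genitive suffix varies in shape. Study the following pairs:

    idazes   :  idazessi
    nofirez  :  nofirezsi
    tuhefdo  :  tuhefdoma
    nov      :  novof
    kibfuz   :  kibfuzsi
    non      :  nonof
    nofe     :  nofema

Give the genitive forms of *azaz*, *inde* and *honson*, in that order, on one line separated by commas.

azazsi, indema, honsonof

Looking at the final sound of each stem: -si when the stem ends in a sibilant (*idazes*, *nofirez*, *kibfuz*); -of when the stem ends in a non-sibilant consonant (*nov*, *non*); -ma when the stem ends in a vowel (*tuhefdo*, *nofe*).
The final sound of *azaz* is /z/, which is a sibilant, so the suffix is -si, giving *azazsi*.
Since the final sound of *inde* is /e/ (a vowel), it takes -ma, giving *indema*.
Since the final sound of *honson* is /n/ (a non-sibilant consonant), it takes -of, giving *honsonof*.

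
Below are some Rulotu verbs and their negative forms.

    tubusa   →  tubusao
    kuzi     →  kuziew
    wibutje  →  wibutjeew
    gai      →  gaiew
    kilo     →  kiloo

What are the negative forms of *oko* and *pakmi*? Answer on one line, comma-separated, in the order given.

okoo, pakmiew

The alternation tracks the last vowel of the stem — -ew when the last vowel of the stem is a front vowel (*kuzi*, *wibutje*, *gai*); -o when the last vowel of the stem is a back vowel (*tubusa*, *kilo*).
The last vowel of *oko* is /o/, which is a back vowel, so the suffix is -o, giving *okoo*.
*pakmi* — last vowel /i/ (a front vowel) → -ew → *pakmiew*.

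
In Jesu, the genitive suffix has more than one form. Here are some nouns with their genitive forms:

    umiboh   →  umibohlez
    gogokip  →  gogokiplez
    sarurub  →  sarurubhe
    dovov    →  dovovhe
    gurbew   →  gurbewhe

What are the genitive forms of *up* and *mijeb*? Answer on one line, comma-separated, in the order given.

uplez, mijebhe

The alternation tracks the final consonant of the stem — -lez when the stem ends in a voiceless consonant (*umiboh*, *gogokip*); -he when the stem ends in a voiced consonant (*sarurub*, *dovov*, *gurbew*).
*up*: final consonant = /p/, voiceless → -lez → *uplez*.
*mijeb*: final consonant = /b/, voiced → -he → *mijebhe*.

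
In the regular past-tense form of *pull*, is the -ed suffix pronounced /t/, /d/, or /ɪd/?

/d/

The stem *pull* ends in a voiced sound other than /d/.
The -ed suffix is realized as /ɪd/ after /t, d/; as /t/ after other voiceless consonants; and as /d/ after other voiced sounds.
So -ed on *pull* is pronounced /d/.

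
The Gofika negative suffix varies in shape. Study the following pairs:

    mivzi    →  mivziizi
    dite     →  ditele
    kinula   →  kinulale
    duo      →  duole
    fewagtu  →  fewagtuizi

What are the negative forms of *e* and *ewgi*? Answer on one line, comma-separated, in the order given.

Looking at the last vowel of each stem: -izi when the last vowel of the stem is a high vowel (*mivzi*, *fewagtu*); -le when the last vowel of the stem is a non-high vowel (*dite*, *kinula*, *duo*).
*e*: last vowel = /e/, a non-high vowel → -le → *ele*.
The last vowel of *ewgi* is /i/, which is a high vowel, so the suffix is -izi, giving *ewgiizi*.

ele, ewgiizi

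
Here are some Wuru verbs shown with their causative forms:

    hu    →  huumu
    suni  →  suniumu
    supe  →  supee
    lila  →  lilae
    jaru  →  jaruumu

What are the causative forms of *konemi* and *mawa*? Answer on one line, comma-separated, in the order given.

konemiumu, mawae

The suffix is conditioned by the last vowel: -umu when the last vowel of the stem is a high vowel (*hu*, *suni*, *jaru*); -e when the last vowel of the stem is a non-high vowel (*supe*, *lila*).
Since the last vowel of *konemi* is /i/ (a high vowel), it takes -umu, giving *konemiumu*.
*mawa* — last vowel /a/ (a non-high vowel) → -e → *mawae*.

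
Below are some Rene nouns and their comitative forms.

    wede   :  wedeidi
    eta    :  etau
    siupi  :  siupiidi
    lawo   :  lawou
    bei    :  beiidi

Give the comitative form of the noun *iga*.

igau

The pattern is front/back vowel harmony: -idi when the last vowel of the stem is a front vowel (*wede*, *siupi*, *bei*); -u when the last vowel of the stem is a back vowel (*eta*, *lawo*).
*iga* — last vowel /a/ (a back vowel) → -u → *igau*.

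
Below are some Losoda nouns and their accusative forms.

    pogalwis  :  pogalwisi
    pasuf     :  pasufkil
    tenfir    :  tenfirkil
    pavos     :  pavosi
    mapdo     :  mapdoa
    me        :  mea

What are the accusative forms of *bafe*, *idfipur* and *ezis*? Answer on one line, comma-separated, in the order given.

The alternation tracks the final sound of the stem — -i when the stem ends in a sibilant (*pogalwis*, *pavos*); -kil when the stem ends in a non-sibilant consonant (*pasuf*, *tenfir*); -a when the stem ends in a vowel (*mapdo*, *me*).
The final sound of *bafe* is /e/, which is a vowel, so the suffix is -a, giving *bafea*.
*idfipur*: final sound = /r/, a non-sibilant consonant → -kil → *idfipurkil*.
Since the final sound of *ezis* is /s/ (a sibilant), it takes -i, giving *ezisi*.

bafea, idfipurkil, ezisi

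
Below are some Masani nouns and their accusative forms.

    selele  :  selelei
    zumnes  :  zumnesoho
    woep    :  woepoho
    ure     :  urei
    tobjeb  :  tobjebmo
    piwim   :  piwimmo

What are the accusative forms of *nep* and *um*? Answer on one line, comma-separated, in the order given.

nepoho, ummo

The suffix is conditioned by the final sound: -oho when the stem ends in a voiceless consonant (*zumnes*, *woep*); -mo when the stem ends in a voiced consonant (*tobjeb*, *piwim*); -i when the stem ends in a vowel (*selele*, *ure*).
*nep*: final sound = /p/, a voiceless consonant → -oho → *nepoho*.
*um*: final sound = /m/, a voiced consonant → -mo → *ummo*.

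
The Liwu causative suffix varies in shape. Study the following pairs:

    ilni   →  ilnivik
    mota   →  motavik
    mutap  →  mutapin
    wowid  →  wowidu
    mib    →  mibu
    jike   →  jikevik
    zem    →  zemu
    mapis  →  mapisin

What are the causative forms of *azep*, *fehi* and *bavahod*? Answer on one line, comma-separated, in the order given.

azepin, fehivik, bavahodu

The suffix is conditioned by the final sound: -in when the stem ends in a voiceless consonant (*mutap*, *mapis*); -u when the stem ends in a voiced consonant (*wowid*, *mib*, *zem*); -vik when the stem ends in a vowel (*ilni*, *mota*, *jike*).
*azep*: final sound = /p/, a voiceless consonant → -in → *azepin*.
*fehi* — final sound /i/ (a vowel) → -vik → *fehivik*.
The final sound of *bavahod* is /d/, which is a voiced consonant, so the suffix is -u, giving *bavahodu*.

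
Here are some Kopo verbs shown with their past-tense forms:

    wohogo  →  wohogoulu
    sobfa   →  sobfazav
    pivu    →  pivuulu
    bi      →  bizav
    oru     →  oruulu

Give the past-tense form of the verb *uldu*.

ulduulu

The alternation tracks the last vowel of the stem — -ulu when the last vowel of the stem is a rounded vowel (*wohogo*, *pivu*, *oru*); -zav when the last vowel of the stem is an unrounded vowel (*sobfa*, *bi*).
*uldu* — last vowel /u/ (a rounded vowel) → -ulu → *ulduulu*.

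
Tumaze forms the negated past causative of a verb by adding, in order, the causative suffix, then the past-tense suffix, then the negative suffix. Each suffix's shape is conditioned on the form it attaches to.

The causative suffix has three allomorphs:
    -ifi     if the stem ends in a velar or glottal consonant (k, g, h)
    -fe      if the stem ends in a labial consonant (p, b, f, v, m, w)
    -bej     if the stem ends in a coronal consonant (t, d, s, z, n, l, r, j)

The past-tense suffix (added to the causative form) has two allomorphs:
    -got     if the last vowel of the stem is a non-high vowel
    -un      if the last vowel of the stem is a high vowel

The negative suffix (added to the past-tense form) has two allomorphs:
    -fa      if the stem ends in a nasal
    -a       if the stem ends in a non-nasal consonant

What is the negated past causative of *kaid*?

*kaid*: final consonant = /d/, coronal → -bej → *kaidbej*.
The causative form *kaidbej* — last vowel /e/ (a non-high vowel) → -got → *kaidbejgot*.
The past-tense form *kaidbejgot*: final consonant = /t/, non-nasal → -a → *kaidbejgota*.

kaidbejgota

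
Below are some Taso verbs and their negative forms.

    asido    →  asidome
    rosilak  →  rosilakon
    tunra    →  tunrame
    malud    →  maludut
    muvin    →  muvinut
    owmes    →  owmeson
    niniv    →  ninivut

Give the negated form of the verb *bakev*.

bakevut

Looking at the final sound of each stem: -on when the stem ends in a voiceless consonant (*rosilak*, *owmes*); -ut when the stem ends in a voiced consonant (*malud*, *muvin*, *niniv*); -me when the stem ends in a vowel (*asido*, *tunra*).
Since the final sound of *bakev* is /v/ (a voiced consonant), it takes -ut, giving *bakevut*.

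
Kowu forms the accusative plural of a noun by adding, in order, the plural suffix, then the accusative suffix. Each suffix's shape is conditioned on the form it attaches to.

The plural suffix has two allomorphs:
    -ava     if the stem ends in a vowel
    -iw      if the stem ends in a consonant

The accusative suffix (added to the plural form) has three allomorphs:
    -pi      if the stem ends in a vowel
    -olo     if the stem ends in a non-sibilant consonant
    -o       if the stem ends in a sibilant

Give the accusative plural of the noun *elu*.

*elu*: final sound = /u/, a vowel → -ava → *eluava*.
Since the final sound of the plural form *eluava* is /a/ (a vowel), it takes -pi, giving *eluavapi*.

eluavapi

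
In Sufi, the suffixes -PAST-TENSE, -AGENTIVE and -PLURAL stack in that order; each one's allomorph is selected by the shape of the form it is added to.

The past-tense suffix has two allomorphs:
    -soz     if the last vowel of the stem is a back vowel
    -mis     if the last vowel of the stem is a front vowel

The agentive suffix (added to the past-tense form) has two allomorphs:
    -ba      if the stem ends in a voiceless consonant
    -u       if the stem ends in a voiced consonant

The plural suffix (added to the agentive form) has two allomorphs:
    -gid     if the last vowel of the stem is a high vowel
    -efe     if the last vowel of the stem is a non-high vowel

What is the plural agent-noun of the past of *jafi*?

Since the last vowel of *jafi* is /i/ (a front vowel), it takes -mis, giving *jafimis*.
Since the final consonant of the past-tense form *jafimis* is /s/ (voiceless), it takes -ba, giving *jafimisba*.
Since the last vowel of the agentive form *jafimisba* is /a/ (a non-high vowel), it takes -efe, giving *jafimisbaefe*.

jafimisbaefe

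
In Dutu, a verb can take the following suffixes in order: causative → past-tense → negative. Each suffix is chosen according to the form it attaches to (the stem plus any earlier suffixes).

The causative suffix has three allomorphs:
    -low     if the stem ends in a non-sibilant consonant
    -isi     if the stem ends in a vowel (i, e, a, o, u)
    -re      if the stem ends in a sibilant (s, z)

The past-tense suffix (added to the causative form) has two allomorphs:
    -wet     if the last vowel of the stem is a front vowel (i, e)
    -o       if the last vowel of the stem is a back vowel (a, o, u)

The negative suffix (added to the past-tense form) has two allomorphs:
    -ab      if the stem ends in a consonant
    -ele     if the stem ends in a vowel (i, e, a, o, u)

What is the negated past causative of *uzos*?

*uzos*: final sound = /s/, a sibilant → -re → *uzosre*.
The causative form *uzosre* — last vowel /e/ (a front vowel) → -wet → *uzosrewet*.
The final sound of the past-tense form *uzosrewet* is /t/, which is a consonant, so the negative suffix is -ab, giving *uzosrewetab*.

uzosrewetab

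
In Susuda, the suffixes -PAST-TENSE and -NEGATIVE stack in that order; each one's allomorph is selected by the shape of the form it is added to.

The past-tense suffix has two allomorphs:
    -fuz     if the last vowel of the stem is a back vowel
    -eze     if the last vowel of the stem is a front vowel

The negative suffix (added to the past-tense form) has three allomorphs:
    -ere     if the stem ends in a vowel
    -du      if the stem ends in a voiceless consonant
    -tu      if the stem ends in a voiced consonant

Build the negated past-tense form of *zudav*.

zudavfuztu

The last vowel of *zudav* is /a/, which is a back vowel, so the past-tense suffix is -fuz, giving *zudavfuz*.
The past-tense form *zudavfuz* — final sound /z/ (a voiced consonant) → -tu → *zudavfuztu*.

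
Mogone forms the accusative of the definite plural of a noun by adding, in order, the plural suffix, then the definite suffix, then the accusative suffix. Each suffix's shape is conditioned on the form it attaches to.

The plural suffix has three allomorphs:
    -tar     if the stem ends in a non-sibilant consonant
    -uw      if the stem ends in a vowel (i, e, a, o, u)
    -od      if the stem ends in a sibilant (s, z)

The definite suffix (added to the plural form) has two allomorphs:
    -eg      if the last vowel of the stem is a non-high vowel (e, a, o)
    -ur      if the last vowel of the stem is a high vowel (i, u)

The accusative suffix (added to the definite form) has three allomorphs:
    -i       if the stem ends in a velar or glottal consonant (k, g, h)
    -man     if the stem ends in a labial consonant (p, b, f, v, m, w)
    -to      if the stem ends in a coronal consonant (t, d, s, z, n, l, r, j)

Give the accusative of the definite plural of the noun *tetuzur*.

tetuzurtaregi

*tetuzur* — final sound /r/ (a non-sibilant consonant) → -tar → *tetuzurtar*.
Since the last vowel of the plural form *tetuzurtar* is /a/ (a non-high vowel), it takes -eg, giving *tetuzurtareg*.
Since the final consonant of the definite form *tetuzurtareg* is /g/ (velar/glottal), it takes -i, giving *tetuzurtaregi*.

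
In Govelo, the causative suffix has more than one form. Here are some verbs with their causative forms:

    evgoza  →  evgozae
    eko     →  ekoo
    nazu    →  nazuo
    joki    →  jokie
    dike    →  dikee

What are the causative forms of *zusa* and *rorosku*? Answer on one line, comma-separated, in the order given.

The suffix is conditioned by the last vowel: -o when the last vowel of the stem is a rounded vowel (*eko*, *nazu*); -e when the last vowel of the stem is an unrounded vowel (*evgoza*, *joki*, *dike*).
*zusa*: last vowel = /a/, an unrounded vowel → -e → *zusae*.
Since the last vowel of *rorosku* is /u/ (a rounded vowel), it takes -o, giving *roroskuo*.

zusae, roroskuo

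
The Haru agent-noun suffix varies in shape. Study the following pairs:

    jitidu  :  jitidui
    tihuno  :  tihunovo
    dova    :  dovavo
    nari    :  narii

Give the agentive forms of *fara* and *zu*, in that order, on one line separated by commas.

The suffix is conditioned by the last vowel: -i when the last vowel of the stem is a high vowel (*jitidu*, *nari*); -vo when the last vowel of the stem is a non-high vowel (*tihuno*, *dova*).
The last vowel of *fara* is /a/, which is a non-high vowel, so the suffix is -vo, giving *faravo*.
Since the last vowel of *zu* is /u/ (a high vowel), it takes -i, giving *zui*.

faravo, zui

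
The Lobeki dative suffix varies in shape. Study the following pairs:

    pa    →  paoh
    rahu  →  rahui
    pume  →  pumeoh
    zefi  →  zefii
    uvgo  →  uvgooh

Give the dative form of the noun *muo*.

muooh

The suffix is conditioned by the last vowel: -i when the last vowel of the stem is a high vowel (*rahu*, *zefi*); -oh when the last vowel of the stem is a non-high vowel (*pa*, *pume*, *uvgo*).
Since the last vowel of *muo* is /o/ (a non-high vowel), it takes -oh, giving *muooh*.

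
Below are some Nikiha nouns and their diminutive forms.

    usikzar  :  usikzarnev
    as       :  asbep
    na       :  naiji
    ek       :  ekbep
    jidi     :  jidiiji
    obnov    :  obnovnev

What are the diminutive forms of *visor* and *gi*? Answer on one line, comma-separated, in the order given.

Looking at the final sound of each stem: -bep when the stem ends in a voiceless consonant (*as*, *ek*); -nev when the stem ends in a voiced consonant (*usikzar*, *obnov*); -iji when the stem ends in a vowel (*na*, *jidi*).
The final sound of *visor* is /r/, which is a voiced consonant, so the suffix is -nev, giving *visornev*.
Since the final sound of *gi* is /i/ (a vowel), it takes -iji, giving *giiji*.

visornev, giiji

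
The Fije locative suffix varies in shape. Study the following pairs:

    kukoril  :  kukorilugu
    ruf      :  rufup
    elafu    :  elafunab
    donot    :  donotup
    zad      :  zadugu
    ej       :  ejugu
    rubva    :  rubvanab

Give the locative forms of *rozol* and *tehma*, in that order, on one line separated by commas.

rozolugu, tehmanab

Looking at the final sound of each stem: -up when the stem ends in a voiceless consonant (*ruf*, *donot*); -ugu when the stem ends in a voiced consonant (*kukoril*, *zad*, *ej*); -nab when the stem ends in a vowel (*elafu*, *rubva*).
Since the final sound of *rozol* is /l/ (a voiced consonant), it takes -ugu, giving *rozolugu*.
The final sound of *tehma* is /a/, which is a vowel, so the suffix is -nab, giving *tehmanab*.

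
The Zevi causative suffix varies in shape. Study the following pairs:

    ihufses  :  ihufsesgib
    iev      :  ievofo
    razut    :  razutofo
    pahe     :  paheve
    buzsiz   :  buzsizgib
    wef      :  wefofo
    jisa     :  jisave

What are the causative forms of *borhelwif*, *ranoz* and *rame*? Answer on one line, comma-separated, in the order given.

The suffix is conditioned by the final sound: -gib when the stem ends in a sibilant (*ihufses*, *buzsiz*); -ofo when the stem ends in a non-sibilant consonant (*iev*, *razut*, *wef*); -ve when the stem ends in a vowel (*pahe*, *jisa*).
*borhelwif*: final sound = /f/, a non-sibilant consonant → -ofo → *borhelwifofo*.
*ranoz* — final sound /z/ (a sibilant) → -gib → *ranozgib*.
The final sound of *rame* is /e/, which is a vowel, so the suffix is -ve, giving *rameve*.

borhelwifofo, ranozgib, rameve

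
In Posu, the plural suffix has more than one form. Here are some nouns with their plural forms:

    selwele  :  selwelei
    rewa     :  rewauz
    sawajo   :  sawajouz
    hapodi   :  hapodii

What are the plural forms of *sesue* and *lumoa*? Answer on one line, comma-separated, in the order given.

The alternation tracks the last vowel of the stem — -i when the last vowel of the stem is a front vowel (*selwele*, *hapodi*); -uz when the last vowel of the stem is a back vowel (*rewa*, *sawajo*).
*sesue* — last vowel /e/ (a front vowel) → -i → *sesuei*.
The last vowel of *lumoa* is /a/, which is a back vowel, so the suffix is -uz, giving *lumoauz*.

sesuei, lumoauz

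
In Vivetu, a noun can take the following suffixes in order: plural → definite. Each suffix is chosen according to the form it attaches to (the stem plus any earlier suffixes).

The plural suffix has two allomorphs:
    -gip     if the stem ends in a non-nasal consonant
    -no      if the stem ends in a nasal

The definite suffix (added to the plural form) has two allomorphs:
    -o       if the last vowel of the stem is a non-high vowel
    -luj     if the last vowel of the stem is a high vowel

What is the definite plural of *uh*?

uhgipluj

The final consonant of *uh* is /h/, which is non-nasal, so the plural suffix is -gip, giving *uhgip*.
The plural form *uhgip* — last vowel /i/ (a high vowel) → -luj → *uhgipluj*.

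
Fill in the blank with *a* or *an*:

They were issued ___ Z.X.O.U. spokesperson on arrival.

The indefinite article is chosen by the initial *sound* of the following word, not its spelling.
The initialism *Z.X.O.U.* is read letter by letter; the first letter, Z, is pronounced /ziː/, which begins with a consonant sound.
So the article is *a*: They were issued a Z.X.O.U. spokesperson on arrival.

a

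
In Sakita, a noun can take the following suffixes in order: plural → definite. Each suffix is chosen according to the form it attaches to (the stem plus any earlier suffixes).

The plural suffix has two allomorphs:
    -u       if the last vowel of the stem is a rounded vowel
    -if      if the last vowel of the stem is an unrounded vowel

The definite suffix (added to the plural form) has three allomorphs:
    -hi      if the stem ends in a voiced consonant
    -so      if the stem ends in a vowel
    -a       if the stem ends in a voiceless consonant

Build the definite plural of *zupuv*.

zupuvuso

*zupuv*: last vowel = /u/, a rounded vowel → -u → *zupuvu*.
Since the final sound of the plural form *zupuvu* is /u/ (a vowel), it takes -so, giving *zupuvuso*.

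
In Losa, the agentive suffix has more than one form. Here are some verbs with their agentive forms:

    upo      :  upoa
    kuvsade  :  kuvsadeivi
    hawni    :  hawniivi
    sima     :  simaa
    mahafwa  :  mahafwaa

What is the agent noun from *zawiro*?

The pattern is front/back vowel harmony: -ivi when the last vowel of the stem is a front vowel (*kuvsade*, *hawni*); -a when the last vowel of the stem is a back vowel (*upo*, *sima*, *mahafwa*).
*zawiro* — last vowel /o/ (a back vowel) → -a → *zawiroa*.

zawiroa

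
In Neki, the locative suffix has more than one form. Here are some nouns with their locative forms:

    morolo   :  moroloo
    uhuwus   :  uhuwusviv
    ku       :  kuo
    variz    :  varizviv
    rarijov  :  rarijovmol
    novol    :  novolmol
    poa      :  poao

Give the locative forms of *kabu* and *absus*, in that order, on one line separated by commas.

kabuo, absusviv

The pattern is sibilance of the final sound: -viv when the stem ends in a sibilant (*uhuwus*, *variz*); -mol when the stem ends in a non-sibilant consonant (*rarijov*, *novol*); -o when the stem ends in a vowel (*morolo*, *ku*, *poa*).
The final sound of *kabu* is /u/, which is a vowel, so the suffix is -o, giving *kabuo*.
*absus*: final sound = /s/, a sibilant → -viv → *absusviv*.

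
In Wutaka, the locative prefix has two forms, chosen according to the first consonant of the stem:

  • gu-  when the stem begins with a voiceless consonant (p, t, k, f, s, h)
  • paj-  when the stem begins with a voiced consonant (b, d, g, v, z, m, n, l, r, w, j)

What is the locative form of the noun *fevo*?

Since the first consonant of *fevo* is /f/ (voiceless), it takes gu-, giving *gufevo*.

gufevo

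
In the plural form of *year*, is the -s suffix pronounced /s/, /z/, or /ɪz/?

The stem *year* ends in a voiced non-sibilant sound.
The plural suffix surfaces as /ɪz/ after sibilants, /s/ after other voiceless consonants, and /z/ after other voiced sounds.
So the plural -s on *year* is pronounced /z/.

/z/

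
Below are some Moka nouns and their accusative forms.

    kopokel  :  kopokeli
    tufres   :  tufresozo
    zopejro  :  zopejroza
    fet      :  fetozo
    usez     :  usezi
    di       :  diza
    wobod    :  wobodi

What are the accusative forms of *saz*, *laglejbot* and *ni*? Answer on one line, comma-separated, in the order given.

The suffix is conditioned by the final sound: -ozo when the stem ends in a voiceless consonant (*tufres*, *fet*); -i when the stem ends in a voiced consonant (*kopokel*, *usez*, *wobod*); -za when the stem ends in a vowel (*zopejro*, *di*).
Since the final sound of *saz* is /z/ (a voiced consonant), it takes -i, giving *sazi*.
The final sound of *laglejbot* is /t/, which is a voiceless consonant, so the suffix is -ozo, giving *laglejbotozo*.
The final sound of *ni* is /i/, which is a vowel, so the suffix is -za, giving *niza*.

sazi, laglejbotozo, niza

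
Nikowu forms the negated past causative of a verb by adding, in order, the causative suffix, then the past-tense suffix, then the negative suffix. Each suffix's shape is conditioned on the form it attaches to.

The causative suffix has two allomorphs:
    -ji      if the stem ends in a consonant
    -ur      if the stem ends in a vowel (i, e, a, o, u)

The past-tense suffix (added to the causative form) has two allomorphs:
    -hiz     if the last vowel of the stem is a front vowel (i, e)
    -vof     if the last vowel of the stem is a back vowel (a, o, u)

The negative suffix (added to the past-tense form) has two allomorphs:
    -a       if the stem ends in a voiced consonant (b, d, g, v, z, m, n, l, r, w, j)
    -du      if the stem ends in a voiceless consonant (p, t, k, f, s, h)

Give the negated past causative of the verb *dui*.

duiurvofdu

*dui* — final sound /i/ (a vowel) → -ur → *duiur*.
The last vowel of the causative form *duiur* is /u/, which is a back vowel, so the past-tense suffix is -vof, giving *duiurvof*.
The past-tense form *duiurvof* — final consonant /f/ (voiceless) → -du → *duiurvofdu*.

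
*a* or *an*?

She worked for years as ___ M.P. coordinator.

an

The indefinite article is chosen by the initial *sound* of the following word, not its spelling.
The initialism *M.P.* is read letter by letter; the first letter, M, is pronounced /ɛm/, which begins with a vowel sound.
So the article is *an*: She worked for years as an M.P. coordinator.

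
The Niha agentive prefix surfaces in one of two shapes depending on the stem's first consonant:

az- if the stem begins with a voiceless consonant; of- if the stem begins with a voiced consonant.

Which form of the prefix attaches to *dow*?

*dow*: first consonant = /d/, voiced → of-.

of-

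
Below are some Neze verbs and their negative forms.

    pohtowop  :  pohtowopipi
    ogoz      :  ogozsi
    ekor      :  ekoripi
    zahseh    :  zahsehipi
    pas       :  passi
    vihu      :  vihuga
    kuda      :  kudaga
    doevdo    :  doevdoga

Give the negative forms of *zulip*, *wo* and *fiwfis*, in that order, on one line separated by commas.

The pattern is sibilance of the final sound: -si when the stem ends in a sibilant (*ogoz*, *pas*); -ipi when the stem ends in a non-sibilant consonant (*pohtowop*, *ekor*, *zahseh*); -ga when the stem ends in a vowel (*vihu*, *kuda*, *doevdo*).
The final sound of *zulip* is /p/, which is a non-sibilant consonant, so the suffix is -ipi, giving *zulipipi*.
*wo*: final sound = /o/, a vowel → -ga → *woga*.
The final sound of *fiwfis* is /s/, which is a sibilant, so the suffix is -si, giving *fiwfissi*.

zulipipi, woga, fiwfissi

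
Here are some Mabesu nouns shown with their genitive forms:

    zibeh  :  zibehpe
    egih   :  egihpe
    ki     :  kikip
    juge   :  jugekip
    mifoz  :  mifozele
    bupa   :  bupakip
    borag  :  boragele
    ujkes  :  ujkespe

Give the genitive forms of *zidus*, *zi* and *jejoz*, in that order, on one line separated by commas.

Looking at the final sound of each stem: -pe when the stem ends in a voiceless consonant (*zibeh*, *egih*, *ujkes*); -ele when the stem ends in a voiced consonant (*mifoz*, *borag*); -kip when the stem ends in a vowel (*ki*, *juge*, *bupa*).
*zidus* — final sound /s/ (a voiceless consonant) → -pe → *ziduspe*.
The final sound of *zi* is /i/, which is a vowel, so the suffix is -kip, giving *zikip*.
*jejoz* — final sound /z/ (a voiced consonant) → -ele → *jejozele*.

ziduspe, zikip, jejozele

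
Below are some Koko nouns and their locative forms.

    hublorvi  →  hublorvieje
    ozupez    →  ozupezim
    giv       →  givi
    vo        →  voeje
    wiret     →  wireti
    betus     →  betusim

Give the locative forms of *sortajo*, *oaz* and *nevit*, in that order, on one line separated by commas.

The alternation tracks the final sound of the stem — -im when the stem ends in a sibilant (*ozupez*, *betus*); -i when the stem ends in a non-sibilant consonant (*giv*, *wiret*); -eje when the stem ends in a vowel (*hublorvi*, *vo*).
*sortajo*: final sound = /o/, a vowel → -eje → *sortajoeje*.
*oaz*: final sound = /z/, a sibilant → -im → *oazim*.
*nevit* — final sound /t/ (a non-sibilant consonant) → -i → *neviti*.

sortajoeje, oazim, neviti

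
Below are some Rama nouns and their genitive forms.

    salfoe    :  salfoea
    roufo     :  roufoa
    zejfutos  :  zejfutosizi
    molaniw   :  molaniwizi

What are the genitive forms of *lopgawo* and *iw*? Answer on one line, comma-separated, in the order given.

lopgawoa, iwizi

The alternation tracks the final sound of the stem — -izi when the stem ends in a consonant (*zejfutos*, *molaniw*); -a when the stem ends in a vowel (*salfoe*, *roufo*).
Since the final sound of *lopgawo* is /o/ (a vowel), it takes -a, giving *lopgawoa*.
*iw* — final sound /w/ (a consonant) → -izi → *iwizi*.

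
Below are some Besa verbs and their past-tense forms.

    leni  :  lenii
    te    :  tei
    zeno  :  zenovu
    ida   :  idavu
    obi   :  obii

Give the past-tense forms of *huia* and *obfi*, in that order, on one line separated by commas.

huiavu, obfii

The alternation tracks the last vowel of the stem — -i when the last vowel of the stem is a front vowel (*leni*, *te*, *obi*); -vu when the last vowel of the stem is a back vowel (*zeno*, *ida*).
*huia* — last vowel /a/ (a back vowel) → -vu → *huiavu*.
*obfi* — last vowel /i/ (a front vowel) → -i → *obfii*.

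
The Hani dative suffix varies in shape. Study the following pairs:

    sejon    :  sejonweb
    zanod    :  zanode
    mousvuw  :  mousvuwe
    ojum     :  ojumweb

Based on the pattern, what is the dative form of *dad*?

The alternation tracks the final consonant of the stem — -web when the stem ends in a nasal (*sejon*, *ojum*); -e when the stem ends in a non-nasal consonant (*zanod*, *mousvuw*).
The final consonant of *dad* is /d/, which is non-nasal, so the suffix is -e, giving *dade*.

dade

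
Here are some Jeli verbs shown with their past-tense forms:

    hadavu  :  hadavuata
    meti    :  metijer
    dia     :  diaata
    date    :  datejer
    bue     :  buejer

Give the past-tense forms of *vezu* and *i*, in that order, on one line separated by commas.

vezuata, ijer

The pattern is front/back vowel harmony: -jer when the last vowel of the stem is a front vowel (*meti*, *date*, *bue*); -ata when the last vowel of the stem is a back vowel (*hadavu*, *dia*).
The last vowel of *vezu* is /u/, which is a back vowel, so the suffix is -ata, giving *vezuata*.
*i* — last vowel /i/ (a front vowel) → -jer → *ijer*.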